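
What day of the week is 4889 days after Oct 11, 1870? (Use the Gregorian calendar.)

First find the weekday of Oct 11, 1870. Doomsday rule: the anchor day for the 1800s is Friday. For year 70: 70÷12 = 5 r 10, and 10÷4 = 2, so 5+10+2 = 17.
Friday + 17 ≡ Monday — that's 1870's doomsday.
In October the doomsday date is Oct 10.
Oct 11 is 1 day after Oct 10; 1 mod 7 = 1, so Monday + 1 = Tuesday.
4889 mod 7 = 3, so 4889 days after a Tuesday is Tuesday + 3 = Friday.

Friday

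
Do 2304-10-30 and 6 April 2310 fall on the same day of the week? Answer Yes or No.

No

From Oct 30, 2304 to Apr 6, 2310 is 1984 days.
1984 mod 7 = 3, so they are different weekdays.
(Oct 30, 2304 is a Sunday; Apr 6, 2310 is a Wednesday.)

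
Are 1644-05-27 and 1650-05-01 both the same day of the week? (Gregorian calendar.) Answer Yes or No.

From May 27, 1644 to May 1, 1650 is 2165 days.
2165 mod 7 = 2, so they are different weekdays.
(May 27, 1644 is a Friday; May 1, 1650 is a Sunday.)

No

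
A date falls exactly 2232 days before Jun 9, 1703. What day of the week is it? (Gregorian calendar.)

Jun 9, 1703 is a Saturday.
2232 mod 7 = 6, so 2232 days before a Saturday is Saturday − 6 = Sunday.

Sunday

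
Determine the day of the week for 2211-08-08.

Thursday

Doomsday rule: the anchor day for the 2200s is Friday. For year 11: 11÷12 = 0 r 11, and 11÷4 = 2, so 0+11+2 = 13.
Friday + 13 ≡ Thursday — that's 2211's doomsday.
In August the doomsday date is Aug 8.
Aug 8 is the doomsday itself: Thursday.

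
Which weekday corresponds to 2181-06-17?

Doomsday rule: the anchor day for the 2100s is Sunday. For year 81: 81÷12 = 6 r 9, and 9÷4 = 2, so 6+9+2 = 17.
Sunday + 17 ≡ Wednesday — that's 2181's doomsday.
In June the doomsday date is Jun 6.
Jun 17 is 11 days after Jun 6; 11 mod 7 = 4, so Wednesday + 4 = Sunday.

Sunday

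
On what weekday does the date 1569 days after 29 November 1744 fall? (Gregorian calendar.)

Monday

Nov 29, 1744 is a Sunday.
1569 mod 7 = 1, so 1569 days after a Sunday is Sunday + 1 = Monday.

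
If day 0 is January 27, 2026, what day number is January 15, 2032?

2179

Jan 27, 2026 → Jan 27, 2027: 365 days.
Jan 27, 2027 → Jan 27, 2028: 365 days.
Jan 27, 2028 → Jan 27, 2029: 366 days (Feb 29, 2028 is in that span).
Jan 27, 2029 → Jan 27, 2030: 365 days.
Jan 27, 2030 → Jan 27, 2031: 365 days.
Jan 27, 2031 → Feb 27, 2031: 31 days (January has 31).
Feb 27, 2031 → Mar 27, 2031: 28 days (February has 28).
Mar 27, 2031 → Apr 27, 2031: 31 days (March has 31).
Apr 27, 2031 → May 27, 2031: 30 days (April has 30).
May 27, 2031 → Jun 27, 2031: 31 days (May has 31).
Jun 27, 2031 → Jul 27, 2031: 30 days (June has 30).
Jul 27, 2031 → Aug 27, 2031: 31 days (July has 31).
Aug 27, 2031 → Sep 27, 2031: 31 days (August has 31).
Sep 27, 2031 → Oct 27, 2031: 30 days (September has 30).
Oct 27, 2031 → Nov 27, 2031: 31 days (October has 31).
Nov 27, 2031 → Dec 27, 2031: 30 days (November has 30).
Dec 27, 2031 → Jan 15, 2032: 19 days.
Total: 2179 days.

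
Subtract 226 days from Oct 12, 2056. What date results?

−12 → Sep 30, 2056 (end of Sep, 30 days; 214 left).
−30 → Aug 31, 2056 (end of Aug, 31 days; 184 left).
−31 → Jul 31, 2056 (end of Jul, 31 days; 153 left).
−31 → Jun 30, 2056 (end of Jun, 30 days; 122 left).
−30 → May 31, 2056 (end of May, 31 days; 92 left).
−31 → Apr 30, 2056 (end of Apr, 30 days; 61 left).
−30 → Mar 31, 2056 (end of Mar, 31 days; 31 left).
−31 → Feb 29, 2056 (end of Feb, 29 days; 0 left).

February 29, 2056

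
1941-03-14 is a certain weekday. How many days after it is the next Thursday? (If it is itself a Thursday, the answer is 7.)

Mar 14, 1941 is a Friday.
From Friday to the next Thursday is 6 days.

6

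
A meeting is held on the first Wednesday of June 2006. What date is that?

June 1, 2006 is a Thursday.
The first Wednesday is therefore June 7 (6 days later).

June 7, 2006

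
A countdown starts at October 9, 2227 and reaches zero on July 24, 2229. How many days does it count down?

Oct 9, 2227 → Oct 9, 2228: 366 days (Feb 29, 2228 is in that span).
Oct 9, 2228 → Nov 9, 2228: 31 days (October has 31).
Nov 9, 2228 → Dec 9, 2228: 30 days (November has 30).
Dec 9, 2228 → Jan 9, 2229: 31 days (December has 31).
Jan 9, 2229 → Feb 9, 2229: 31 days (January has 31).
Feb 9, 2229 → Mar 9, 2229: 28 days (February has 28).
Mar 9, 2229 → Apr 9, 2229: 31 days (March has 31).
Apr 9, 2229 → May 9, 2229: 30 days (April has 30).
May 9, 2229 → Jun 9, 2229: 31 days (May has 31).
Jun 9, 2229 → Jul 9, 2229: 30 days (June has 30).
Jul 9, 2229 → Jul 24, 2229: 15 days.
Total: 654 days.

654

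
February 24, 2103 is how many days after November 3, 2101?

Nov 3, 2101 → Nov 3, 2102: 365 days.
Nov 3, 2102 → Dec 3, 2102: 30 days (November has 30).
Dec 3, 2102 → Jan 3, 2103: 31 days (December has 31).
Jan 3, 2103 → Feb 3, 2103: 31 days (January has 31).
Feb 3, 2103 → Feb 24, 2103: 21 days.
Total: 478 days.

478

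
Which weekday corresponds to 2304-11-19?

Saturday

Doomsday rule: the anchor day for the 2300s is Wednesday. For year 04: 4÷12 = 0 r 4, and 4÷4 = 1, so 0+4+1 = 5.
Wednesday + 5 ≡ Monday — that's 2304's doomsday.
In November the doomsday date is Nov 7.
Nov 19 is 12 days after Nov 7; 12 mod 7 = 5, so Monday + 5 = Saturday.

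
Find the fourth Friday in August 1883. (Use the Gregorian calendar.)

August 24, 1883

August 1, 1883 is a Wednesday.
The first Friday is therefore August 3 (2 days later).
The fourth Friday is 3 + 3×7 = August 24.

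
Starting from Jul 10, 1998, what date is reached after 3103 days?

+365 (one year) → Jul 10, 1999 (2738 left).
+366 (one year; includes Feb 29, 2000) → Jul 10, 2000 (2372 left).
+365 (one year) → Jul 10, 2001 (2007 left).
+365 (one year) → Jul 10, 2002 (1642 left).
+365 (one year) → Jul 10, 2003 (1277 left).
+366 (one year; includes Feb 29, 2004) → Jul 10, 2004 (911 left).
+365 (one year) → Jul 10, 2005 (546 left).
+365 (one year) → Jul 10, 2006 (181 left).
Jul has 31 days: +22 → Aug 1, 2006 (159 left).
Aug has 31 days: +31 → Sep 1, 2006 (128 left).
Sep has 30 days: +30 → Oct 1, 2006 (98 left).
Oct has 31 days: +31 → Nov 1, 2006 (67 left).
Nov has 30 days: +30 → Dec 1, 2006 (37 left).
Dec has 31 days: +31 → Jan 1, 2007 (6 left).
+6 → Jan 7, 2007.

January 7, 2007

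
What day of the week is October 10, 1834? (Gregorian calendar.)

Friday

January 1, 1834 is a Wednesday.
Jan 1, 1834 → Feb 1, 1834: 31 days (January has 31).
Feb 1, 1834 → Mar 1, 1834: 28 days (February has 28).
Mar 1, 1834 → Apr 1, 1834: 31 days (March has 31).
Apr 1, 1834 → May 1, 1834: 30 days (April has 30).
May 1, 1834 → Jun 1, 1834: 31 days (May has 31).
Jun 1, 1834 → Jul 1, 1834: 30 days (June has 30).
Jul 1, 1834 → Aug 1, 1834: 31 days (July has 31).
Aug 1, 1834 → Sep 1, 1834: 31 days (August has 31).
Sep 1, 1834 → Oct 1, 1834: 30 days (September has 30).
Oct 1, 1834 → Oct 10, 1834: 9 days.
Total: 282 days.
282 mod 7 = 2, so Wednesday + 2 = Friday.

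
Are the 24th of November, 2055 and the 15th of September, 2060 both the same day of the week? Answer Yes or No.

Yes

From Nov 24, 2055 to Sep 15, 2060 is 1757 days.
1757 mod 7 = 0, so they are the same weekday.
(Nov 24, 2055 is a Wednesday; Sep 15, 2060 is a Wednesday.)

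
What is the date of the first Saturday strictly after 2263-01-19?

Jan 19, 2263 is a Monday.
From Monday to the next Saturday is 5 days.
Jan 19, 2263 + 5 = Jan 24, 2263.

January 24, 2263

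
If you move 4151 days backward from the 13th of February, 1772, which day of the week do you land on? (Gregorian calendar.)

Thursday

First find the weekday of Feb 13, 1772. Doomsday rule: the anchor day for the 1700s is Sunday. For year 72: 72÷12 = 6 r 0, and 0÷4 = 0, so 6+0+0 = 6.
Sunday + 6 ≡ Saturday — that's 1772's doomsday.
In February the doomsday date is Feb 29 (1772 is a leap year (divisible by 4)).
Feb 13 is 16 days before Feb 29; 16 mod 7 = 2, so Saturday − 2 = Thursday.
4151 mod 7 = 0, so 4151 days before a Thursday is Thursday − 0 = Thursday.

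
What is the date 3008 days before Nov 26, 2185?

−365 (one year) → Nov 26, 2184 (2643 left).
−366 (one year; includes Feb 29, 2184) → Nov 26, 2183 (2277 left).
−365 (one year) → Nov 26, 2182 (1912 left).
−365 (one year) → Nov 26, 2181 (1547 left).
−365 (one year) → Nov 26, 2180 (1182 left).
−366 (one year; includes Feb 29, 2180) → Nov 26, 2179 (816 left).
−365 (one year) → Nov 26, 2178 (451 left).
−365 (one year) → Nov 26, 2177 (86 left).
−26 → Oct 31, 2177 (end of Oct, 31 days; 60 left).
−31 → Sep 30, 2177 (end of Sep, 30 days; 29 left).
−29 → Sep 1, 2177.

September 1, 2177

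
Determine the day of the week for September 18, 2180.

Monday

Doomsday rule: the anchor day for the 2100s is Sunday. For year 80: 80÷12 = 6 r 8, and 8÷4 = 2, so 6+8+2 = 16.
Sunday + 16 ≡ Tuesday — that's 2180's doomsday.
In September the doomsday date is Sep 5.
Sep 18 is 13 days after Sep 5; 13 mod 7 = 6, so Tuesday + 6 = Monday.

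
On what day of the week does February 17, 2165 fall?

January 1, 2165 is a Tuesday.
Jan 1, 2165 → Feb 1, 2165: 31 days (January has 31).
Feb 1, 2165 → Feb 17, 2165: 16 days.
Total: 47 days.
47 mod 7 = 5, so Tuesday + 5 = Sunday.

Sunday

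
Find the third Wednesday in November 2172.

November 18, 2172

November 1, 2172 is a Sunday.
The first Wednesday is therefore November 4 (3 days later).
The third Wednesday is 4 + 2×7 = November 18.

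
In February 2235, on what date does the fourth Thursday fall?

February 1, 2235 is a Sunday.
The first Thursday is therefore February 5 (4 days later).
The fourth Thursday is 5 + 3×7 = February 26.

February 26, 2235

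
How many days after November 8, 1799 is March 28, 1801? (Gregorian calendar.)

Nov 8, 1799 → Nov 8, 1800: 365 days.
Nov 8, 1800 → Dec 8, 1800: 30 days (November has 30).
Dec 8, 1800 → Jan 8, 1801: 31 days (December has 31).
Jan 8, 1801 → Feb 8, 1801: 31 days (January has 31).
Feb 8, 1801 → Mar 8, 1801: 28 days (February has 28).
Mar 8, 1801 → Mar 28, 1801: 20 days.
Total: 505 days.

505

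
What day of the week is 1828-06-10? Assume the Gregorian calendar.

Doomsday rule: the anchor day for the 1800s is Friday. For year 28: 28÷12 = 2 r 4, and 4÷4 = 1, so 2+4+1 = 7.
Friday + 7 ≡ Friday — that's 1828's doomsday.
In June the doomsday date is Jun 6.
Jun 10 is 4 days after Jun 6; 4 mod 7 = 4, so Friday + 4 = Tuesday.

Tuesday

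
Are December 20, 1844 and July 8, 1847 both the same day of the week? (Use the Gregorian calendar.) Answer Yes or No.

No

From Dec 20, 1844 to Jul 8, 1847 is 930 days.
930 mod 7 = 6, so they are different weekdays.
(Dec 20, 1844 is a Friday; Jul 8, 1847 is a Thursday.)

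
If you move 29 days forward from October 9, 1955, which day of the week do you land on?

First find the weekday of Oct 9, 1955. Doomsday rule: the anchor day for the 1900s is Wednesday. For year 55: 55÷12 = 4 r 7, and 7÷4 = 1, so 4+7+1 = 12.
Wednesday + 12 ≡ Monday — that's 1955's doomsday.
In October the doomsday date is Oct 10.
Oct 9 is 1 day before Oct 10; 1 mod 7 = 1, so Monday − 1 = Sunday.
29 mod 7 = 1, so 29 days after a Sunday is Sunday + 1 = Monday.

Monday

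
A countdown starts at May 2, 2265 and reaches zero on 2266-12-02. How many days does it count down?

579

May 2, 2265 → May 2, 2266: 365 days.
May 2, 2266 → Jun 2, 2266: 31 days (May has 31).
Jun 2, 2266 → Jul 2, 2266: 30 days (June has 30).
Jul 2, 2266 → Aug 2, 2266: 31 days (July has 31).
Aug 2, 2266 → Sep 2, 2266: 31 days (August has 31).
Sep 2, 2266 → Oct 2, 2266: 30 days (September has 30).
Oct 2, 2266 → Nov 2, 2266: 31 days (October has 31).
Nov 2, 2266 → Dec 2, 2266: 30 days.
Total: 579 days.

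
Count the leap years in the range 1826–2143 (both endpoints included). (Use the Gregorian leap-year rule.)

Multiples of 4 in [1826,2143]: 79.
Of those, multiples of 100: 3 (not leap unless ÷400).
Multiples of 400: 1.
Leap years = 79 − 3 + 1 = 77.

77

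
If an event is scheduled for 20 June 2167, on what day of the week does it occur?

Doomsday rule: the anchor day for the 2100s is Sunday. For year 67: 67÷12 = 5 r 7, and 7÷4 = 1, so 5+7+1 = 13.
Sunday + 13 ≡ Saturday — that's 2167's doomsday.
In June the doomsday date is Jun 6.
Jun 20 is 14 days after Jun 6; 14 mod 7 = 0, so Saturday + 0 = Saturday.

Saturday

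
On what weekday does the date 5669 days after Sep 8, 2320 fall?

Tuesday

First find the weekday of Sep 8, 2320. Doomsday rule: the anchor day for the 2300s is Wednesday. For year 20: 20÷12 = 1 r 8, and 8÷4 = 2, so 1+8+2 = 11.
Wednesday + 11 ≡ Sunday — that's 2320's doomsday.
In September the doomsday date is Sep 5.
Sep 8 is 3 days after Sep 5; 3 mod 7 = 3, so Sunday + 3 = Wednesday.
5669 mod 7 = 6, so 5669 days after a Wednesday is Wednesday + 6 = Tuesday.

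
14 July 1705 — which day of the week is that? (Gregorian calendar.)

Doomsday rule: the anchor day for the 1700s is Sunday. For year 05: 5÷12 = 0 r 5, and 5÷4 = 1, so 0+5+1 = 6.
Sunday + 6 ≡ Saturday — that's 1705's doomsday.
In July the doomsday date is Jul 11.
Jul 14 is 3 days after Jul 11; 3 mod 7 = 3, so Saturday + 3 = Tuesday.

Tuesday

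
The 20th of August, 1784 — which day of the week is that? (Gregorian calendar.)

Doomsday rule: the anchor day for the 1700s is Sunday. For year 84: 84÷12 = 7 r 0, and 0÷4 = 0, so 7+0+0 = 7.
Sunday + 7 ≡ Sunday — that's 1784's doomsday.
In August the doomsday date is Aug 8.
Aug 20 is 12 days after Aug 8; 12 mod 7 = 5, so Sunday + 5 = Friday.

Friday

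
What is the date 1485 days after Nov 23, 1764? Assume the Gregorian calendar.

+365 (one year) → Nov 23, 1765 (1120 left).
+365 (one year) → Nov 23, 1766 (755 left).
+365 (one year) → Nov 23, 1767 (390 left).
Nov has 30 days: +8 → Dec 1, 1767 (382 left).
Dec has 31 days: +31 → Jan 1, 1768 (351 left).
Jan has 31 days: +31 → Feb 1, 1768 (320 left).
Feb has 29 days: +29 → Mar 1, 1768 (291 left).
Mar has 31 days: +31 → Apr 1, 1768 (260 left).
Apr has 30 days: +30 → May 1, 1768 (230 left).
May has 31 days: +31 → Jun 1, 1768 (199 left).
Jun has 30 days: +30 → Jul 1, 1768 (169 left).
Jul has 31 days: +31 → Aug 1, 1768 (138 left).
Aug has 31 days: +31 → Sep 1, 1768 (107 left).
Sep has 30 days: +30 → Oct 1, 1768 (77 left).
Oct has 31 days: +31 → Nov 1, 1768 (46 left).
Nov has 30 days: +30 → Dec 1, 1768 (16 left).
+16 → Dec 17, 1768.

December 17, 1768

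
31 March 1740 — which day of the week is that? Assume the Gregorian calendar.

Doomsday rule: the anchor day for the 1700s is Sunday. For year 40: 40÷12 = 3 r 4, and 4÷4 = 1, so 3+4+1 = 8.
Sunday + 8 ≡ Monday — that's 1740's doomsday.
In March the doomsday date is Mar 14.
Mar 31 is 17 days after Mar 14; 17 mod 7 = 3, so Monday + 3 = Thursday.

Thursday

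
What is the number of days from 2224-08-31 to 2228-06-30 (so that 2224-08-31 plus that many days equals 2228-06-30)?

1399

Aug 31, 2224 → Aug 31, 2225: 365 days.
Aug 31, 2225 → Aug 31, 2226: 365 days.
Aug 31, 2226 → Aug 31, 2227: 365 days.
Aug 31, 2227 → Sep 30, 2227: 30 days (August has 31).
Sep 30, 2227 → Oct 30, 2227: 30 days (September has 30).
Oct 30, 2227 → Nov 30, 2227: 31 days (October has 31).
Nov 30, 2227 → Dec 30, 2227: 30 days (November has 30).
Dec 30, 2227 → Jan 30, 2228: 31 days (December has 31).
Jan 30, 2228 → Feb 29, 2228: 30 days (January has 31).
Feb 29, 2228 → Mar 29, 2228: 29 days (February has 29).
Mar 29, 2228 → Apr 29, 2228: 31 days (March has 31).
Apr 29, 2228 → May 29, 2228: 30 days (April has 30).
May 29, 2228 → Jun 29, 2228: 31 days (May has 31).
Jun 29, 2228 → Jun 30, 2228: 1 days.
Total: 1399 days.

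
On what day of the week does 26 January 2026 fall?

Doomsday rule: the anchor day for the 2000s is Tuesday. For year 26: 26÷12 = 2 r 2, and 2÷4 = 0, so 2+2+0 = 4.
Tuesday + 4 ≡ Saturday — that's 2026's doomsday.
In January the doomsday date is Jan 3 (2026 is not a leap year).
Jan 26 is 23 days after Jan 3; 23 mod 7 = 2, so Saturday + 2 = Monday.

Monday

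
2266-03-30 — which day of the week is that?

Doomsday rule: the anchor day for the 2200s is Friday. For year 66: 66÷12 = 5 r 6, and 6÷4 = 1, so 5+6+1 = 12.
Friday + 12 ≡ Wednesday — that's 2266's doomsday.
In March the doomsday date is Mar 14.
Mar 30 is 16 days after Mar 14; 16 mod 7 = 2, so Wednesday + 2 = Friday.

Friday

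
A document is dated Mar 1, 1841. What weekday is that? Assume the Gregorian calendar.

Doomsday rule: the anchor day for the 1800s is Friday. For year 41: 41÷12 = 3 r 5, and 5÷4 = 1, so 3+5+1 = 9.
Friday + 9 ≡ Sunday — that's 1841's doomsday.
In March the doomsday date is Mar 14.
Mar 1 is 13 days before Mar 14; 13 mod 7 = 6, so Sunday − 6 = Monday.

Monday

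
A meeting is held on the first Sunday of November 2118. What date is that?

November 1, 2118 is a Tuesday.
The first Sunday is therefore November 6 (5 days later).

November 6, 2118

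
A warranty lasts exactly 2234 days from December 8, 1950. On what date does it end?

January 19, 1957

+365 (one year) → Dec 8, 1951 (1869 left).
+366 (one year; includes Feb 29, 1952) → Dec 8, 1952 (1503 left).
+365 (one year) → Dec 8, 1953 (1138 left).
+365 (one year) → Dec 8, 1954 (773 left).
+365 (one year) → Dec 8, 1955 (408 left).
+366 (one year; includes Feb 29, 1956) → Dec 8, 1956 (42 left).
Dec has 31 days: +24 → Jan 1, 1957 (18 left).
+18 → Jan 19, 1957.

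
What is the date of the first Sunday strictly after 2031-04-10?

Apr 10, 2031 is a Thursday.
From Thursday to the next Sunday is 3 days.
Apr 10, 2031 + 3 = Apr 13, 2031.

April 13, 2031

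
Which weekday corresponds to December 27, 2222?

Doomsday rule: the anchor day for the 2200s is Friday. For year 22: 22÷12 = 1 r 10, and 10÷4 = 2, so 1+10+2 = 13.
Friday + 13 ≡ Thursday — that's 2222's doomsday.
In December the doomsday date is Dec 12.
Dec 27 is 15 days after Dec 12; 15 mod 7 = 1, so Thursday + 1 = Friday.

Friday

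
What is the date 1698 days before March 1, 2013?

−365 (one year) → Mar 1, 2012 (1333 left).
−366 (one year; includes Feb 29, 2012) → Mar 1, 2011 (967 left).
−365 (one year) → Mar 1, 2010 (602 left).
−365 (one year) → Mar 1, 2009 (237 left).
−1 → Feb 28, 2009 (end of Feb, 28 days; 236 left).
−28 → Jan 31, 2009 (end of Jan, 31 days; 208 left).
−31 → Dec 31, 2008 (end of Dec, 31 days; 177 left).
−31 → Nov 30, 2008 (end of Nov, 30 days; 146 left).
−30 → Oct 31, 2008 (end of Oct, 31 days; 116 left).
−31 → Sep 30, 2008 (end of Sep, 30 days; 85 left).
−30 → Aug 31, 2008 (end of Aug, 31 days; 55 left).
−31 → Jul 31, 2008 (end of Jul, 31 days; 24 left).
−24 → Jul 7, 2008.

July 7, 2008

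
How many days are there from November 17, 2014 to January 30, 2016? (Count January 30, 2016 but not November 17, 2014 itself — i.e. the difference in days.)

439

Nov 17, 2014 → Nov 17, 2015: 365 days.
Nov 17, 2015 → Dec 17, 2015: 30 days (November has 30).
Dec 17, 2015 → Jan 17, 2016: 31 days (December has 31).
Jan 17, 2016 → Jan 30, 2016: 13 days.
Total: 439 days.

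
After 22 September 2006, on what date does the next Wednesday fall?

Sep 22, 2006 is a Friday.
From Friday to the next Wednesday is 5 days.
Sep 22, 2006 + 5 = Sep 27, 2006.

September 27, 2006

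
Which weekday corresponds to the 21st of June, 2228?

Saturday

January 1, 2228 is a Tuesday.
Jan 1, 2228 → Feb 1, 2228: 31 days (January has 31).
Feb 1, 2228 → Mar 1, 2228: 29 days (February has 29).
Mar 1, 2228 → Apr 1, 2228: 31 days (March has 31).
Apr 1, 2228 → May 1, 2228: 30 days (April has 30).
May 1, 2228 → Jun 1, 2228: 31 days (May has 31).
Jun 1, 2228 → Jun 21, 2228: 20 days.
Total: 172 days.
172 mod 7 = 4, so Tuesday + 4 = Saturday.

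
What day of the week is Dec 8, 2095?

Thursday

Doomsday rule: the anchor day for the 2000s is Tuesday. For year 95: 95÷12 = 7 r 11, and 11÷4 = 2, so 7+11+2 = 20.
Tuesday + 20 ≡ Monday — that's 2095's doomsday.
In December the doomsday date is Dec 12.
Dec 8 is 4 days before Dec 12; 4 mod 7 = 4, so Monday − 4 = Thursday.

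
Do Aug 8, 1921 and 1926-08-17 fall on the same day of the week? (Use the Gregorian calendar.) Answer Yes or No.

From Aug 8, 1921 to Aug 17, 1926 is 1835 days.
1835 mod 7 = 1, so they are different weekdays.
(Aug 8, 1921 is a Monday; Aug 17, 1926 is a Tuesday.)

No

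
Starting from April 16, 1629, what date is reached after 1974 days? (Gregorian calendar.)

September 11, 1634

+365 (one year) → Apr 16, 1630 (1609 left).
+365 (one year) → Apr 16, 1631 (1244 left).
+366 (one year; includes Feb 29, 1632) → Apr 16, 1632 (878 left).
+365 (one year) → Apr 16, 1633 (513 left).
+365 (one year) → Apr 16, 1634 (148 left).
Apr has 30 days: +15 → May 1, 1634 (133 left).
May has 31 days: +31 → Jun 1, 1634 (102 left).
Jun has 30 days: +30 → Jul 1, 1634 (72 left).
Jul has 31 days: +31 → Aug 1, 1634 (41 left).
Aug has 31 days: +31 → Sep 1, 1634 (10 left).
+10 → Sep 11, 1634.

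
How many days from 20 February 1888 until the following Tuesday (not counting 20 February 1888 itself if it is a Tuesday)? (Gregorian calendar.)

Feb 20, 1888 is a Monday.
From Monday to the next Tuesday is 1 day.

1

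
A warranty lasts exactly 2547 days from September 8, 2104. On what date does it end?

August 30, 2111

+365 (one year) → Sep 8, 2105 (2182 left).
+365 (one year) → Sep 8, 2106 (1817 left).
+365 (one year) → Sep 8, 2107 (1452 left).
+366 (one year; includes Feb 29, 2108) → Sep 8, 2108 (1086 left).
+365 (one year) → Sep 8, 2109 (721 left).
+365 (one year) → Sep 8, 2110 (356 left).
Sep has 30 days: +23 → Oct 1, 2110 (333 left).
Oct has 31 days: +31 → Nov 1, 2110 (302 left).
Nov has 30 days: +30 → Dec 1, 2110 (272 left).
Dec has 31 days: +31 → Jan 1, 2111 (241 left).
Jan has 31 days: +31 → Feb 1, 2111 (210 left).
Feb has 28 days: +28 → Mar 1, 2111 (182 left).
Mar has 31 days: +31 → Apr 1, 2111 (151 left).
Apr has 30 days: +30 → May 1, 2111 (121 left).
May has 31 days: +31 → Jun 1, 2111 (90 left).
Jun has 30 days: +30 → Jul 1, 2111 (60 left).
Jul has 31 days: +31 → Aug 1, 2111 (29 left).
+29 → Aug 30, 2111.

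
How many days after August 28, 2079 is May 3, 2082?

979

Aug 28, 2079 → Aug 28, 2080: 366 days (Feb 29, 2080 is in that span).
Aug 28, 2080 → Aug 28, 2081: 365 days.
Aug 28, 2081 → Sep 28, 2081: 31 days (August has 31).
Sep 28, 2081 → Oct 28, 2081: 30 days (September has 30).
Oct 28, 2081 → Nov 28, 2081: 31 days (October has 31).
Nov 28, 2081 → Dec 28, 2081: 30 days (November has 30).
Dec 28, 2081 → Jan 28, 2082: 31 days (December has 31).
Jan 28, 2082 → Feb 28, 2082: 31 days (January has 31).
Feb 28, 2082 → Mar 28, 2082: 28 days (February has 28).
Mar 28, 2082 → Apr 28, 2082: 31 days (March has 31).
Apr 28, 2082 → May 3, 2082: 5 days.
Total: 979 days.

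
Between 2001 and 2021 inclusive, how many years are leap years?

Multiples of 4 in [2001,2021]: 5.
Of those, multiples of 100: 0 (not leap unless ÷400).
Multiples of 400: 0.
Leap years = 5 − 0 + 0 = 5.

5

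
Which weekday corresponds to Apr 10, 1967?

Monday

Doomsday rule: the anchor day for the 1900s is Wednesday. For year 67: 67÷12 = 5 r 7, and 7÷4 = 1, so 5+7+1 = 13.
Wednesday + 13 ≡ Tuesday — that's 1967's doomsday.
In April the doomsday date is Apr 4.
Apr 10 is 6 days after Apr 4; 6 mod 7 = 6, so Tuesday + 6 = Monday.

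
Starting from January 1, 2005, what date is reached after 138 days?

Jan has 31 days: +31 → Feb 1, 2005 (107 left).
Feb has 28 days: +28 → Mar 1, 2005 (79 left).
Mar has 31 days: +31 → Apr 1, 2005 (48 left).
Apr has 30 days: +30 → May 1, 2005 (18 left).
+18 → May 19, 2005.

May 19, 2005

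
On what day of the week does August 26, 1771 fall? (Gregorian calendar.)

Monday

Doomsday rule: the anchor day for the 1700s is Sunday. For year 71: 71÷12 = 5 r 11, and 11÷4 = 2, so 5+11+2 = 18.
Sunday + 18 ≡ Thursday — that's 1771's doomsday.
In August the doomsday date is Aug 8.
Aug 26 is 18 days after Aug 8; 18 mod 7 = 4, so Thursday + 4 = Monday.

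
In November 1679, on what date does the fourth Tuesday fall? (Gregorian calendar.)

November 28, 1679

November 1, 1679 is a Wednesday.
The first Tuesday is therefore November 7 (6 days later).
The fourth Tuesday is 7 + 3×7 = November 28.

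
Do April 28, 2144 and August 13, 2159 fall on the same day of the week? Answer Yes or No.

From Apr 28, 2144 to Aug 13, 2159 is 5585 days.
5585 mod 7 = 6, so they are different weekdays.
(Apr 28, 2144 is a Tuesday; Aug 13, 2159 is a Monday.)

No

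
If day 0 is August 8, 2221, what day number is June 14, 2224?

1041

Aug 8, 2221 → Aug 8, 2222: 365 days.
Aug 8, 2222 → Aug 8, 2223: 365 days.
Aug 8, 2223 → Sep 8, 2223: 31 days (August has 31).
Sep 8, 2223 → Oct 8, 2223: 30 days (September has 30).
Oct 8, 2223 → Nov 8, 2223: 31 days (October has 31).
Nov 8, 2223 → Dec 8, 2223: 30 days (November has 30).
Dec 8, 2223 → Jan 8, 2224: 31 days (December has 31).
Jan 8, 2224 → Feb 8, 2224: 31 days (January has 31).
Feb 8, 2224 → Mar 8, 2224: 29 days (February has 29).
Mar 8, 2224 → Apr 8, 2224: 31 days (March has 31).
Apr 8, 2224 → May 8, 2224: 30 days (April has 30).
May 8, 2224 → Jun 8, 2224: 31 days (May has 31).
Jun 8, 2224 → Jun 14, 2224: 6 days.
Total: 1041 days.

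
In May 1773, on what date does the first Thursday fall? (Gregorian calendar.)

May 6, 1773

May 1, 1773 is a Saturday.
The first Thursday is therefore May 6 (5 days later).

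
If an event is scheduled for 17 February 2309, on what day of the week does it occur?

Wednesday

Doomsday rule: the anchor day for the 2300s is Wednesday. For year 09: 9÷12 = 0 r 9, and 9÷4 = 2, so 0+9+2 = 11.
Wednesday + 11 ≡ Sunday — that's 2309's doomsday.
In February the doomsday date is Feb 28 (2309 is not a leap year).
Feb 17 is 11 days before Feb 28; 11 mod 7 = 4, so Sunday − 4 = Wednesday.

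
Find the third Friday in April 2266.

April 20, 2266

April 1, 2266 is a Sunday.
The first Friday is therefore April 6 (5 days later).
The third Friday is 6 + 2×7 = April 20.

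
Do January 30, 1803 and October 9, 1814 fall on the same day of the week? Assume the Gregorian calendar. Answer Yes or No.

Yes

From Jan 30, 1803 to Oct 9, 1814 is 4270 days.
4270 mod 7 = 0, so they are the same weekday.
(Jan 30, 1803 is a Sunday; Oct 9, 1814 is a Sunday.)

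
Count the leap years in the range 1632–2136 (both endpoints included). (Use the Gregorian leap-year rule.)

Multiples of 4 in [1632,2136]: 127.
Of those, multiples of 100: 5 (not leap unless ÷400).
Multiples of 400: 1.
Leap years = 127 − 5 + 1 = 123.

123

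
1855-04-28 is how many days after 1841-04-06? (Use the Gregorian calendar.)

Apr 6, 1841 → Apr 6, 1842: 365 days.
Apr 6, 1842 → Apr 6, 1843: 365 days.
Apr 6, 1843 → Apr 6, 1844: 366 days (Feb 29, 1844 is in that span).
Apr 6, 1844 → Apr 6, 1845: 365 days.
Apr 6, 1845 → Apr 6, 1846: 365 days.
Apr 6, 1846 → Apr 6, 1847: 365 days.
Apr 6, 1847 → Apr 6, 1848: 366 days (Feb 29, 1848 is in that span).
Apr 6, 1848 → Apr 6, 1849: 365 days.
Apr 6, 1849 → Apr 6, 1850: 365 days.
Apr 6, 1850 → Apr 6, 1851: 365 days.
Apr 6, 1851 → Apr 6, 1852: 366 days (Feb 29, 1852 is in that span).
Apr 6, 1852 → Apr 6, 1853: 365 days.
Apr 6, 1853 → Apr 6, 1854: 365 days.
Apr 6, 1854 → May 6, 1854: 30 days (April has 30).
May 6, 1854 → Jun 6, 1854: 31 days (May has 31).
Jun 6, 1854 → Jul 6, 1854: 30 days (June has 30).
Jul 6, 1854 → Aug 6, 1854: 31 days (July has 31).
Aug 6, 1854 → Sep 6, 1854: 31 days (August has 31).
Sep 6, 1854 → Oct 6, 1854: 30 days (September has 30).
Oct 6, 1854 → Nov 6, 1854: 31 days (October has 31).
Nov 6, 1854 → Dec 6, 1854: 30 days (November has 30).
Dec 6, 1854 → Jan 6, 1855: 31 days (December has 31).
Jan 6, 1855 → Feb 6, 1855: 31 days (January has 31).
Feb 6, 1855 → Mar 6, 1855: 28 days (February has 28).
Mar 6, 1855 → Apr 6, 1855: 31 days (March has 31).
Apr 6, 1855 → Apr 28, 1855: 22 days.
Total: 5135 days.

5135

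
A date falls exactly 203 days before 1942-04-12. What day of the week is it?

Sunday

First find the weekday of Apr 12, 1942. Doomsday rule: the anchor day for the 1900s is Wednesday. For year 42: 42÷12 = 3 r 6, and 6÷4 = 1, so 3+6+1 = 10.
Wednesday + 10 ≡ Saturday — that's 1942's doomsday.
In April the doomsday date is Apr 4.
Apr 12 is 8 days after Apr 4; 8 mod 7 = 1, so Saturday + 1 = Sunday.
203 mod 7 = 0, so 203 days before a Sunday is Sunday − 0 = Sunday.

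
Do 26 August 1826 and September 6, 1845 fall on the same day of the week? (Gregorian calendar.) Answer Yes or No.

From Aug 26, 1826 to Sep 6, 1845 is 6951 days.
6951 mod 7 = 0, so they are the same weekday.
(Aug 26, 1826 is a Saturday; Sep 6, 1845 is a Saturday.)

Yes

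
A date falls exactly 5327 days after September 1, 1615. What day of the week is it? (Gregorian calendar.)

First find the weekday of Sep 1, 1615. Doomsday rule: the anchor day for the 1600s is Tuesday. For year 15: 15÷12 = 1 r 3, and 3÷4 = 0, so 1+3+0 = 4.
Tuesday + 4 ≡ Saturday — that's 1615's doomsday.
In September the doomsday date is Sep 5.
Sep 1 is 4 days before Sep 5; 4 mod 7 = 4, so Saturday − 4 = Tuesday.
5327 mod 7 = 0, so 5327 days after a Tuesday is Tuesday + 0 = Tuesday.

Tuesday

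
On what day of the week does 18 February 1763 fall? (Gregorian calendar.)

Doomsday rule: the anchor day for the 1700s is Sunday. For year 63: 63÷12 = 5 r 3, and 3÷4 = 0, so 5+3+0 = 8.
Sunday + 8 ≡ Monday — that's 1763's doomsday.
In February the doomsday date is Feb 28 (1763 is not a leap year).
Feb 18 is 10 days before Feb 28; 10 mod 7 = 3, so Monday − 3 = Friday.

Friday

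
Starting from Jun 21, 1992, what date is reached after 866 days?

November 4, 1994

+365 (one year) → Jun 21, 1993 (501 left).
+365 (one year) → Jun 21, 1994 (136 left).
Jun has 30 days: +10 → Jul 1, 1994 (126 left).
Jul has 31 days: +31 → Aug 1, 1994 (95 left).
Aug has 31 days: +31 → Sep 1, 1994 (64 left).
Sep has 30 days: +30 → Oct 1, 1994 (34 left).
Oct has 31 days: +31 → Nov 1, 1994 (3 left).
+3 → Nov 4, 1994.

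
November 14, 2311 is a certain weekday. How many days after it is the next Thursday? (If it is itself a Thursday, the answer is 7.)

Nov 14, 2311 is a Tuesday.
From Tuesday to the next Thursday is 2 days.

2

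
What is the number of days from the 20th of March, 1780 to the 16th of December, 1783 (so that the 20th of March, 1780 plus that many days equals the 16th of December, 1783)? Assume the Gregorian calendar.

1366

Mar 20, 1780 → Mar 20, 1781: 365 days.
Mar 20, 1781 → Mar 20, 1782: 365 days.
Mar 20, 1782 → Mar 20, 1783: 365 days.
Mar 20, 1783 → Apr 20, 1783: 31 days (March has 31).
Apr 20, 1783 → May 20, 1783: 30 days (April has 30).
May 20, 1783 → Jun 20, 1783: 31 days (May has 31).
Jun 20, 1783 → Jul 20, 1783: 30 days (June has 30).
Jul 20, 1783 → Aug 20, 1783: 31 days (July has 31).
Aug 20, 1783 → Sep 20, 1783: 31 days (August has 31).
Sep 20, 1783 → Oct 20, 1783: 30 days (September has 30).
Oct 20, 1783 → Nov 20, 1783: 31 days (October has 31).
Nov 20, 1783 → Dec 16, 1783: 26 days.
Total: 1366 days.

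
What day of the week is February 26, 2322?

Sunday

Doomsday rule: the anchor day for the 2300s is Wednesday. For year 22: 22÷12 = 1 r 10, and 10÷4 = 2, so 1+10+2 = 13.
Wednesday + 13 ≡ Tuesday — that's 2322's doomsday.
In February the doomsday date is Feb 28 (2322 is not a leap year).
Feb 26 is 2 days before Feb 28; 2 mod 7 = 2, so Tuesday − 2 = Sunday.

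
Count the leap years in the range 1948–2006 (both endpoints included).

Multiples of 4 in [1948,2006]: 15.
Of those, multiples of 100: 1 (not leap unless ÷400).
Multiples of 400: 1.
Leap years = 15 − 1 + 1 = 15.

15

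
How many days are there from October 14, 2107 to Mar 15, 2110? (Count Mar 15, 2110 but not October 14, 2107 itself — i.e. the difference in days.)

883

Oct 14, 2107 → Oct 14, 2108: 366 days (Feb 29, 2108 is in that span).
Oct 14, 2108 → Oct 14, 2109: 365 days.
Oct 14, 2109 → Nov 14, 2109: 31 days (October has 31).
Nov 14, 2109 → Dec 14, 2109: 30 days (November has 30).
Dec 14, 2109 → Jan 14, 2110: 31 days (December has 31).
Jan 14, 2110 → Feb 14, 2110: 31 days (January has 31).
Feb 14, 2110 → Mar 14, 2110: 28 days (February has 28).
Mar 14, 2110 → Mar 15, 2110: 1 days.
Total: 883 days.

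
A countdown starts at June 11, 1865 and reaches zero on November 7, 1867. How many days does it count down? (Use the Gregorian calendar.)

Jun 11, 1865 → Jun 11, 1866: 365 days.
Jun 11, 1866 → Jun 11, 1867: 365 days.
Jun 11, 1867 → Jul 11, 1867: 30 days (June has 30).
Jul 11, 1867 → Aug 11, 1867: 31 days (July has 31).
Aug 11, 1867 → Sep 11, 1867: 31 days (August has 31).
Sep 11, 1867 → Oct 11, 1867: 30 days (September has 30).
Oct 11, 1867 → Nov 7, 1867: 27 days.
Total: 879 days.

879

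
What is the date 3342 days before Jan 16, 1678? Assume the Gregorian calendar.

−365 (one year) → Jan 16, 1677 (2977 left).
−366 (one year; includes Feb 29, 1676) → Jan 16, 1676 (2611 left).
−365 (one year) → Jan 16, 1675 (2246 left).
−365 (one year) → Jan 16, 1674 (1881 left).
−365 (one year) → Jan 16, 1673 (1516 left).
−366 (one year; includes Feb 29, 1672) → Jan 16, 1672 (1150 left).
−365 (one year) → Jan 16, 1671 (785 left).
−365 (one year) → Jan 16, 1670 (420 left).
−365 (one year) → Jan 16, 1669 (55 left).
−16 → Dec 31, 1668 (end of Dec, 31 days; 39 left).
−31 → Nov 30, 1668 (end of Nov, 30 days; 8 left).
−8 → Nov 22, 1668.

November 22, 1668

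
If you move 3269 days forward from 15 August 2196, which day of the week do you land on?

Aug 15, 2196 is a Monday.
3269 mod 7 = 0, so 3269 days after a Monday is Monday + 0 = Monday.

Monday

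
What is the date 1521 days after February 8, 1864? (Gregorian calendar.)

+366 (one year; includes Feb 29, 1864) → Feb 8, 1865 (1155 left).
+365 (one year) → Feb 8, 1866 (790 left).
+365 (one year) → Feb 8, 1867 (425 left).
+365 (one year) → Feb 8, 1868 (60 left).
Feb has 29 days: +22 → Mar 1, 1868 (38 left).
Mar has 31 days: +31 → Apr 1, 1868 (7 left).
+7 → Apr 8, 1868.

April 8, 1868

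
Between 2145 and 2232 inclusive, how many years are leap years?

21

Multiples of 4 in [2145,2232]: 22.
Of those, multiples of 100: 1 (not leap unless ÷400).
Multiples of 400: 0.
Leap years = 22 − 1 + 0 = 21.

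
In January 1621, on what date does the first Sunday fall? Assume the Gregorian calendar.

January 1, 1621 is a Friday.
The first Sunday is therefore January 3 (2 days later).

January 3, 1621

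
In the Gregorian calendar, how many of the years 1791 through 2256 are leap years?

113

Multiples of 4 in [1791,2256]: 117.
Of those, multiples of 100: 5 (not leap unless ÷400).
Multiples of 400: 1.
Leap years = 117 − 5 + 1 = 113.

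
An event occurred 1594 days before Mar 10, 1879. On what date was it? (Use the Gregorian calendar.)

October 28, 1874

−365 (one year) → Mar 10, 1878 (1229 left).
−365 (one year) → Mar 10, 1877 (864 left).
−365 (one year) → Mar 10, 1876 (499 left).
−366 (one year; includes Feb 29, 1876) → Mar 10, 1875 (133 left).
−10 → Feb 28, 1875 (end of Feb, 28 days; 123 left).
−28 → Jan 31, 1875 (end of Jan, 31 days; 95 left).
−31 → Dec 31, 1874 (end of Dec, 31 days; 64 left).
−31 → Nov 30, 1874 (end of Nov, 30 days; 33 left).
−30 → Oct 31, 1874 (end of Oct, 31 days; 3 left).
−3 → Oct 28, 1874.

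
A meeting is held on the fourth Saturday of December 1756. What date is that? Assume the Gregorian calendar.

December 25, 1756

December 1, 1756 is a Wednesday.
The first Saturday is therefore December 4 (3 days later).
The fourth Saturday is 4 + 3×7 = December 25.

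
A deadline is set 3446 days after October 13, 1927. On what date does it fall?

March 20, 1937

+366 (one year; includes Feb 29, 1928) → Oct 13, 1928 (3080 left).
+365 (one year) → Oct 13, 1929 (2715 left).
+365 (one year) → Oct 13, 1930 (2350 left).
+365 (one year) → Oct 13, 1931 (1985 left).
+366 (one year; includes Feb 29, 1932) → Oct 13, 1932 (1619 left).
+365 (one year) → Oct 13, 1933 (1254 left).
+365 (one year) → Oct 13, 1934 (889 left).
+365 (one year) → Oct 13, 1935 (524 left).
+366 (one year; includes Feb 29, 1936) → Oct 13, 1936 (158 left).
Oct has 31 days: +19 → Nov 1, 1936 (139 left).
Nov has 30 days: +30 → Dec 1, 1936 (109 left).
Dec has 31 days: +31 → Jan 1, 1937 (78 left).
Jan has 31 days: +31 → Feb 1, 1937 (47 left).
Feb has 28 days: +28 → Mar 1, 1937 (19 left).
+19 → Mar 20, 1937.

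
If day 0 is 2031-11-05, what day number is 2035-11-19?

Nov 5, 2031 → Nov 5, 2032: 366 days (Feb 29, 2032 is in that span).
Nov 5, 2032 → Nov 5, 2033: 365 days.
Nov 5, 2033 → Nov 5, 2034: 365 days.
Nov 5, 2034 → Dec 5, 2034: 30 days (November has 30).
Dec 5, 2034 → Jan 5, 2035: 31 days (December has 31).
Jan 5, 2035 → Feb 5, 2035: 31 days (January has 31).
Feb 5, 2035 → Mar 5, 2035: 28 days (February has 28).
Mar 5, 2035 → Apr 5, 2035: 31 days (March has 31).
Apr 5, 2035 → May 5, 2035: 30 days (April has 30).
May 5, 2035 → Jun 5, 2035: 31 days (May has 31).
Jun 5, 2035 → Jul 5, 2035: 30 days (June has 30).
Jul 5, 2035 → Aug 5, 2035: 31 days (July has 31).
Aug 5, 2035 → Sep 5, 2035: 31 days (August has 31).
Sep 5, 2035 → Oct 5, 2035: 30 days (September has 30).
Oct 5, 2035 → Nov 5, 2035: 31 days (October has 31).
Nov 5, 2035 → Nov 19, 2035: 14 days.
Total: 1475 days.

1475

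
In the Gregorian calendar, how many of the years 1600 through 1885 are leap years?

70

Multiples of 4 in [1600,1885]: 72.
Of those, multiples of 100: 3 (not leap unless ÷400).
Multiples of 400: 1.
Leap years = 72 − 3 + 1 = 70.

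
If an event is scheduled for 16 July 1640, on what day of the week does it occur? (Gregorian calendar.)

Doomsday rule: the anchor day for the 1600s is Tuesday. For year 40: 40÷12 = 3 r 4, and 4÷4 = 1, so 3+4+1 = 8.
Tuesday + 8 ≡ Wednesday — that's 1640's doomsday.
In July the doomsday date is Jul 11.
Jul 16 is 5 days after Jul 11; 5 mod 7 = 5, so Wednesday + 5 = Monday.

Monday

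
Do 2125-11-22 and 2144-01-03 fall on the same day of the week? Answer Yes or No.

From Nov 22, 2125 to Jan 3, 2144 is 6616 days.
6616 mod 7 = 1, so they are different weekdays.
(Nov 22, 2125 is a Thursday; Jan 3, 2144 is a Friday.)

No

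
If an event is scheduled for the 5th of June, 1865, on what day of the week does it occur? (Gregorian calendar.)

Doomsday rule: the anchor day for the 1800s is Friday. For year 65: 65÷12 = 5 r 5, and 5÷4 = 1, so 5+5+1 = 11.
Friday + 11 ≡ Tuesday — that's 1865's doomsday.
In June the doomsday date is Jun 6.
Jun 5 is 1 day before Jun 6; 1 mod 7 = 1, so Tuesday − 1 = Monday.

Monday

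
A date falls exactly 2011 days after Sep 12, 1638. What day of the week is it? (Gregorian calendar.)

Tuesday

Sep 12, 1638 is a Sunday.
2011 mod 7 = 2, so 2011 days after a Sunday is Sunday + 2 = Tuesday.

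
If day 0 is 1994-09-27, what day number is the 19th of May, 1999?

Sep 27, 1994 → Sep 27, 1995: 365 days.
Sep 27, 1995 → Sep 27, 1996: 366 days (Feb 29, 1996 is in that span).
Sep 27, 1996 → Sep 27, 1997: 365 days.
Sep 27, 1997 → Sep 27, 1998: 365 days.
Sep 27, 1998 → Oct 27, 1998: 30 days (September has 30).
Oct 27, 1998 → Nov 27, 1998: 31 days (October has 31).
Nov 27, 1998 → Dec 27, 1998: 30 days (November has 30).
Dec 27, 1998 → Jan 27, 1999: 31 days (December has 31).
Jan 27, 1999 → Feb 27, 1999: 31 days (January has 31).
Feb 27, 1999 → Mar 27, 1999: 28 days (February has 28).
Mar 27, 1999 → Apr 27, 1999: 31 days (March has 31).
Apr 27, 1999 → May 19, 1999: 22 days.
Total: 1695 days.

1695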